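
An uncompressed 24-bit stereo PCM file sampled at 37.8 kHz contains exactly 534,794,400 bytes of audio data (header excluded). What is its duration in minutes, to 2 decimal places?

Byte rate = 37,800 × 3 × 2 = 226,800 bytes/s.
Duration = 534,794,400 / 226,800 = 2,358 s.
2,358 s / 60 = 39.30 minutes.

39.30 minutes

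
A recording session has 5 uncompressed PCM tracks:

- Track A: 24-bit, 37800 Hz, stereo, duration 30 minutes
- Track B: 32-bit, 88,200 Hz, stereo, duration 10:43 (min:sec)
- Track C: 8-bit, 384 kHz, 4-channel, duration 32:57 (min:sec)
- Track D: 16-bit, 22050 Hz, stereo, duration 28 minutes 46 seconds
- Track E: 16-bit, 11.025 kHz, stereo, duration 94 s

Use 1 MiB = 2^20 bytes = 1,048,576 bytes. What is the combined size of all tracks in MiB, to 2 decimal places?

Track A: 30 minutes = 1,800 s; 37,800 × 1,800 × 3 × 2 = 408,240,000 bytes.
Track B: 10:43 (min:sec) = 643 s; 88,200 × 643 × 4 × 2 = 453,700,800 bytes.
Track C: 32:57 (min:sec) = 1,977 s; 384,000 × 1,977 × 1 × 4 = 3,036,672,000 bytes.
Track D: 28 minutes 46 seconds = 1,726 s; 22,050 × 1,726 × 2 × 2 = 152,233,200 bytes.
Track E: 11,025 × 94 × 2 × 2 = 4,145,400 bytes.
Total = 4,054,991,400 bytes = 3867.14 MiB.

3867.14 MiB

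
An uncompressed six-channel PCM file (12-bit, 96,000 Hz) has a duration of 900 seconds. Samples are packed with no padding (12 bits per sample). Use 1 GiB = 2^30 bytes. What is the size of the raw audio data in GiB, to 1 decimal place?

0.7 GiB

Bits = 96,000 × 900 × 12 × 6 = 6,220,800,000 bits = 777,600,000 bytes.
777,600,000 / 1,073,741,824 = 0.7 GiB.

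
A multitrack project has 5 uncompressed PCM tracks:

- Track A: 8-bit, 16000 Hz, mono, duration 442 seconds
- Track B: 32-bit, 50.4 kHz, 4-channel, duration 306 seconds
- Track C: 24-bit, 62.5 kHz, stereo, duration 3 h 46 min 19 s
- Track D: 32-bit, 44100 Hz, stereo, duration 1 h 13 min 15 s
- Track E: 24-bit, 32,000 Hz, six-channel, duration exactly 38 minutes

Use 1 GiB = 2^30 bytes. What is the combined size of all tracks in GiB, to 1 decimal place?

Track A: 16,000 × 442 × 1 × 1 = 7,072,000 bytes.
Track B: 50,400 × 306 × 4 × 4 = 246,758,400 bytes.
Track C: 3 h 46 min 19 s = 13,579 s; 62,500 × 13,579 × 3 × 2 = 5,092,125,000 bytes.
Track D: 1 h 13 min 15 s = 4,395 s; 44,100 × 4,395 × 4 × 2 = 1,550,556,000 bytes.
Track E: exactly 38 minutes = 2,280 s; 32,000 × 2,280 × 3 × 6 = 1,313,280,000 bytes.
Total = 8,209,791,400 bytes = 7.6 GiB.

7.6 GiB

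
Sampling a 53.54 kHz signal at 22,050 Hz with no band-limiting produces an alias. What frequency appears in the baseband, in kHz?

9.44 kHz

Nyquist = 22,050/2 = 11,025 Hz; 53,540 Hz exceeds it.
Alias = |53,540 − 2×22,050| = |53,540 − 44,100| = 9,440 Hz = 9.44 kHz.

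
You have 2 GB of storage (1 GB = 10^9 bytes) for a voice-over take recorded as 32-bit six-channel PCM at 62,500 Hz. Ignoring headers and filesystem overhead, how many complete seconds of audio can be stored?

1,333 seconds

Uncompressed byte rate = 62,500 × 4 × 6 = 1,500,000 bytes/s.
Capacity = 2 × 1,000,000,000 = 2,000,000,000 bytes.
2,000,000,000 / 1,500,000 ≈ 1333.33 s → 1,333 seconds.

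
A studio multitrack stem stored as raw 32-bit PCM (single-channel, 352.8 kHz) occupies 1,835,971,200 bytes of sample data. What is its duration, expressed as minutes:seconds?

21:41

Byte rate = 352,800 × 4 × 1 = 1,411,200 bytes/s.
Duration = 1,835,971,200 / 1,411,200 = 1,301 s.
1,301 s = 21:41.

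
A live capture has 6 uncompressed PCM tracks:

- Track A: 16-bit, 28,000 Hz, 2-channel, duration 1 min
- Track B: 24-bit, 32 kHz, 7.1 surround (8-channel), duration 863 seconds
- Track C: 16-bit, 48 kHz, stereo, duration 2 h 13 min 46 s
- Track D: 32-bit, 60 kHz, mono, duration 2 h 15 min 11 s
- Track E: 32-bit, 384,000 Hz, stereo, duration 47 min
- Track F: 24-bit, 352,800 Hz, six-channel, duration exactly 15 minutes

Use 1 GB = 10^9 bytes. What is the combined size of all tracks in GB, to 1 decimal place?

18.5 GB

Track A: 1 min = 60 s; 28,000 × 60 × 2 × 2 = 6,720,000 bytes.
Track B: 32,000 × 863 × 3 × 8 = 662,784,000 bytes.
Track C: 2 h 13 min 46 s = 8,026 s; 48,000 × 8,026 × 2 × 2 = 1,540,992,000 bytes.
Track D: 2 h 15 min 11 s = 8,111 s; 60,000 × 8,111 × 4 × 1 = 1,946,640,000 bytes.
Track E: 47 min = 2,820 s; 384,000 × 2,820 × 4 × 2 = 8,663,040,000 bytes.
Track F: exactly 15 minutes = 900 s; 352,800 × 900 × 3 × 6 = 5,715,360,000 bytes.
Total = 18,535,536,000 bytes = 18.5 GB.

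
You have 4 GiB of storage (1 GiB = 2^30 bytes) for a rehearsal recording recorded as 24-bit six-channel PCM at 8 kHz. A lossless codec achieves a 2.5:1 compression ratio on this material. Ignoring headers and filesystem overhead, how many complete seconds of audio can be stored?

74,565 seconds

Uncompressed byte rate = 8,000 × 3 × 6 = 144,000 bytes/s.
After 2.5:1 compression, effective rate ≈ 57600 bytes/s.
Capacity = 4 × 1,073,741,824 = 4,294,967,296 bytes.
4,294,967,296 / effective rate ≈ 74565.4 s → 74,565 seconds.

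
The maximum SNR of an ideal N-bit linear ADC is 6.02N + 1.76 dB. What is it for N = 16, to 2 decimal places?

98.08 dB

6.02 × 16 + 1.76 = 98.08 dB.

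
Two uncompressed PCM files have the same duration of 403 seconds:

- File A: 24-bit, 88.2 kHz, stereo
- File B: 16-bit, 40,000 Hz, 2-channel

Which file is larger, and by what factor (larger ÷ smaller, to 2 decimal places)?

File A, by a factor of 3.31

File A: 88,200 × 3 × 2 = 529,200 bytes/s.
File B: 40,000 × 2 × 2 = 160,000 bytes/s.
File A is larger; ratio = 213,267,600 / 64,480,000 = 3.31.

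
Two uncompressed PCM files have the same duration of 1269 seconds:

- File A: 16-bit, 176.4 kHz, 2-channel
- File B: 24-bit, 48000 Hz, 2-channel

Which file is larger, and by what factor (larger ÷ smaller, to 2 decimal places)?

File A, by a factor of 2.45

File A: 176,400 × 2 × 2 = 705,600 bytes/s.
File B: 48,000 × 3 × 2 = 288,000 bytes/s.
File A is larger; ratio = 895,406,400 / 365,472,000 = 2.45.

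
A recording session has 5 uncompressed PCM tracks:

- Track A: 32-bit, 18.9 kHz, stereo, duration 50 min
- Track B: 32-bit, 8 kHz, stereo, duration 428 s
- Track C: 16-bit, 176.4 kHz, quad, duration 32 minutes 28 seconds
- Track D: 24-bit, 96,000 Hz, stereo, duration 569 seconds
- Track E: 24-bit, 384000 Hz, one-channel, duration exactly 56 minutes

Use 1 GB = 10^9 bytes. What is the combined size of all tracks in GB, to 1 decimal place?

7.4 GB

Track A: 50 min = 3,000 s; 18,900 × 3,000 × 4 × 2 = 453,600,000 bytes.
Track B: 8,000 × 428 × 4 × 2 = 27,392,000 bytes.
Track C: 32 minutes 28 seconds = 1,948 s; 176,400 × 1,948 × 2 × 4 = 2,749,017,600 bytes.
Track D: 96,000 × 569 × 3 × 2 = 327,744,000 bytes.
Track E: exactly 56 minutes = 3,360 s; 384,000 × 3,360 × 3 × 1 = 3,870,720,000 bytes.
Total = 7,428,473,600 bytes = 7.4 GB.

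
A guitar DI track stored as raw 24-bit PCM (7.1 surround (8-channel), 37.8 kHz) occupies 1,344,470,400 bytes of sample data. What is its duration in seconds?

1,482 seconds

Byte rate = 37,800 × 3 × 8 = 907,200 bytes/s.
Duration = 1,344,470,400 / 907,200 = 1,482 s.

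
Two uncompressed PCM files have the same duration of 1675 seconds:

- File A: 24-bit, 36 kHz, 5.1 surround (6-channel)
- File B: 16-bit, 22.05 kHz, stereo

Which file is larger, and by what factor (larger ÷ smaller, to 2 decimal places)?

File A, by a factor of 7.35

File A: 36,000 × 3 × 6 = 648,000 bytes/s.
File B: 22,050 × 2 × 2 = 88,200 bytes/s.
File A is larger; ratio = 1,085,400,000 / 147,735,000 = 7.35.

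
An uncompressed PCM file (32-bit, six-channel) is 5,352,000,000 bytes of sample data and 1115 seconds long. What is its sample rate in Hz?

Bytes = sample_rate × seconds × bytes_per_sample × channels.
sample_rate = 5,352,000,000 / (1,115 × 4 × 6) = 5,352,000,000 / 26,760 = 200,000 Hz.

200,000 Hz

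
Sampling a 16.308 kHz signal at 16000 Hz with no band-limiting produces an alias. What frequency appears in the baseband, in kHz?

0.308 kHz

Nyquist = 16,000/2 = 8,000 Hz; 16,308 Hz exceeds it.
Alias = |16,308 − 1×16,000| = |16,308 − 16,000| = 308 Hz = 0.308 kHz.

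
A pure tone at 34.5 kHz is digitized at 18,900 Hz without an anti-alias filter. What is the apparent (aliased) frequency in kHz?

3.3 kHz

Nyquist = 18,900/2 = 9,450 Hz; 34,500 Hz exceeds it.
Alias = |34,500 − 2×18,900| = |34,500 − 37,800| = 3,300 Hz = 3.3 kHz.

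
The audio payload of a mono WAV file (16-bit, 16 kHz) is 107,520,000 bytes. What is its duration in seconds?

Byte rate = 16,000 × 2 × 1 = 32,000 bytes/s.
Duration = 107,520,000 / 32,000 = 3,360 s.

3,360 seconds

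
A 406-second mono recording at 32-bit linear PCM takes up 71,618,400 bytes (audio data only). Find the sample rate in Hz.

Bytes = sample_rate × seconds × bytes_per_sample × channels.
sample_rate = 71,618,400 / (406 × 4 × 1) = 71,618,400 / 1,624 = 44,100 Hz.

44,100 Hz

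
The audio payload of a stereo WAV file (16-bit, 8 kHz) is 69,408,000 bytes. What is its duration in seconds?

Byte rate = 8,000 × 2 × 2 = 32,000 bytes/s.
Duration = 69,408,000 / 32,000 = 2,169 s.

2,169 seconds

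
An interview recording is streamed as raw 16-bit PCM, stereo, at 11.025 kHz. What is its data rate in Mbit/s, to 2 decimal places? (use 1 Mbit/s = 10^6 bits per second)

0.35 Mbit/s

Bit rate = 11,025 × 16 × 2 = 352,800 bits/s.
= 0.35 Mbit/s.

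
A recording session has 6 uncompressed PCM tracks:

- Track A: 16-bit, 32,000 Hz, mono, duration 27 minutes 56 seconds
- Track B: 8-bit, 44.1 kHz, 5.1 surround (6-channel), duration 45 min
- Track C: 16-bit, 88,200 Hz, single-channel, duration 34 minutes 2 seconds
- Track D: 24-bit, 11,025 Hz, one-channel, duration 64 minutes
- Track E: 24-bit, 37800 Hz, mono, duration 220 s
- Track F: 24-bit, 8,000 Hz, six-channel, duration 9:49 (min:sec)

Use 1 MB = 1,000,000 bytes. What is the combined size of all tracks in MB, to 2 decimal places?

1418.66 MB

Track A: 27 minutes 56 seconds = 1,676 s; 32,000 × 1,676 × 2 × 1 = 107,264,000 bytes.
Track B: 45 min = 2,700 s; 44,100 × 2,700 × 1 × 6 = 714,420,000 bytes.
Track C: 34 minutes 2 seconds = 2,042 s; 88,200 × 2,042 × 2 × 1 = 360,208,800 bytes.
Track D: 64 minutes = 3,840 s; 11,025 × 3,840 × 3 × 1 = 127,008,000 bytes.
Track E: 37,800 × 220 × 3 × 1 = 24,948,000 bytes.
Track F: 9:49 (min:sec) = 589 s; 8,000 × 589 × 3 × 6 = 84,816,000 bytes.
Total = 1,418,664,800 bytes = 1418.66 MB.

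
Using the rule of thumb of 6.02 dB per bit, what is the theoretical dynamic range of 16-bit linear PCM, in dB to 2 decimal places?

96.32 dB

16 × 6.02 = 96.32 dB.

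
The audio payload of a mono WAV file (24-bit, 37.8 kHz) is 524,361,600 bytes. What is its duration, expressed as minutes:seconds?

77:04

Byte rate = 37,800 × 3 × 1 = 113,400 bytes/s.
Duration = 524,361,600 / 113,400 = 4,624 s.
4,624 s = 77:04.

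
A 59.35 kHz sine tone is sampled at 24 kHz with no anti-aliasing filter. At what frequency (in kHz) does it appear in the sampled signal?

Nyquist = 24,000/2 = 12,000 Hz; 59,350 Hz exceeds it.
Alias = |59,350 − 2×24,000| = |59,350 − 48,000| = 11,350 Hz = 11.35 kHz.

11.35 kHz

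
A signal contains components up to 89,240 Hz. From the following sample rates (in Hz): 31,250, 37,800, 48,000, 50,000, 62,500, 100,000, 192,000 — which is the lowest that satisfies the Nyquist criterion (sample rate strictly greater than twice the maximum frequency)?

Need sample rate > 2 × 89,240 = 178,480 Hz.
Lowest listed rate above 178,480 Hz is 192,000 Hz.

192,000 Hz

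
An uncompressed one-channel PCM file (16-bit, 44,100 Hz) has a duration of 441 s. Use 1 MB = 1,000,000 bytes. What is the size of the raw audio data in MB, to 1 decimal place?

38.9 MB

Bytes = 44,100 samples/s × 441 s × 2 bytes/sample × 1 ch = 38,896,200 bytes.
38,896,200 / 1,000,000 = 38.9 MB.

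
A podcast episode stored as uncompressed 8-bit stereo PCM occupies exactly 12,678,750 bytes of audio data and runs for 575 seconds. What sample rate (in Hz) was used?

11,025 Hz

Bytes = sample_rate × seconds × bytes_per_sample × channels.
sample_rate = 12,678,750 / (575 × 1 × 2) = 12,678,750 / 1,150 = 11,025 Hz.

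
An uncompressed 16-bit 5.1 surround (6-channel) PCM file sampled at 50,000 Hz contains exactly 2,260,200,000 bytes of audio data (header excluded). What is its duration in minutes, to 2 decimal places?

62.78 minutes

Byte rate = 50,000 × 2 × 6 = 600,000 bytes/s.
Duration = 2,260,200,000 / 600,000 = 3,767 s.
3,767 s / 60 = 62.78 minutes.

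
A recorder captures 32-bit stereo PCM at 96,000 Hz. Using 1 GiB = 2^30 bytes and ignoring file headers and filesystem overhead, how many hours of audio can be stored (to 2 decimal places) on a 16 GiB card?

6.21 hours

Uncompressed byte rate = 96,000 × 4 × 2 = 768,000 bytes/s.
Capacity = 16 × 1,073,741,824 = 17,179,869,184 bytes.
17,179,869,184 / 768,000 ≈ 22369.62 s → 6.21 hours.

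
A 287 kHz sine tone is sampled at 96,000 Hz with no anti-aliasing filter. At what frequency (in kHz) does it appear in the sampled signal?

Nyquist = 96,000/2 = 48,000 Hz; 287,000 Hz exceeds it.
Alias = |287,000 − 3×96,000| = |287,000 − 288,000| = 1,000 Hz = 1 kHz.

1 kHz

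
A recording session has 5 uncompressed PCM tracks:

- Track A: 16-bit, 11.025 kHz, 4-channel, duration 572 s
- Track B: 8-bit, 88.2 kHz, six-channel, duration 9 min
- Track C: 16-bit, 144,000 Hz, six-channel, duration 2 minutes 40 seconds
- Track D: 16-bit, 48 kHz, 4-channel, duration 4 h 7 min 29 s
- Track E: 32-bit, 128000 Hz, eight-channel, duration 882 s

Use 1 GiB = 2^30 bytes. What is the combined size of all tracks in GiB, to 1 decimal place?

9.2 GiB

Track A: 11,025 × 572 × 2 × 4 = 50,450,400 bytes.
Track B: 9 min = 540 s; 88,200 × 540 × 1 × 6 = 285,768,000 bytes.
Track C: 2 minutes 40 seconds = 160 s; 144,000 × 160 × 2 × 6 = 276,480,000 bytes.
Track D: 4 h 7 min 29 s = 14,849 s; 48,000 × 14,849 × 2 × 4 = 5,702,016,000 bytes.
Track E: 128,000 × 882 × 4 × 8 = 3,612,672,000 bytes.
Total = 9,927,386,400 bytes = 9.2 GiB.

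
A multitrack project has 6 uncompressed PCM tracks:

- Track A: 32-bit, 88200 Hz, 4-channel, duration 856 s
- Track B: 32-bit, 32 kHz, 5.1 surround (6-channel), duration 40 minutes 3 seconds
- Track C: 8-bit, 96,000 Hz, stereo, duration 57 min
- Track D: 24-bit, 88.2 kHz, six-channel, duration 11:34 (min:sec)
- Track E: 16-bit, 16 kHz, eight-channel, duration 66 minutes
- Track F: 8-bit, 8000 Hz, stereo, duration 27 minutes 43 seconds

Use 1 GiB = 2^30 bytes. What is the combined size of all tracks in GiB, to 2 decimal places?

Track A: 88,200 × 856 × 4 × 4 = 1,207,987,200 bytes.
Track B: 40 minutes 3 seconds = 2,403 s; 32,000 × 2,403 × 4 × 6 = 1,845,504,000 bytes.
Track C: 57 min = 3,420 s; 96,000 × 3,420 × 1 × 2 = 656,640,000 bytes.
Track D: 11:34 (min:sec) = 694 s; 88,200 × 694 × 3 × 6 = 1,101,794,400 bytes.
Track E: 66 minutes = 3,960 s; 16,000 × 3,960 × 2 × 8 = 1,013,760,000 bytes.
Track F: 27 minutes 43 seconds = 1,663 s; 8,000 × 1,663 × 1 × 2 = 26,608,000 bytes.
Total = 5,852,293,600 bytes = 5.45 GiB.

5.45 GiB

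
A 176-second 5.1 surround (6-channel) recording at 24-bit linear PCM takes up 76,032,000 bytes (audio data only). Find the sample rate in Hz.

24,000 Hz

Bytes = sample_rate × seconds × bytes_per_sample × channels.
sample_rate = 76,032,000 / (176 × 3 × 6) = 76,032,000 / 3,168 = 24,000 Hz.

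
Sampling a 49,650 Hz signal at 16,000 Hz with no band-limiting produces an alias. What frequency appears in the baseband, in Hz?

Nyquist = 16,000/2 = 8,000 Hz; 49,650 Hz exceeds it.
Alias = |49,650 − 3×16,000| = |49,650 − 48,000| = 1,650 Hz.

1,650 Hz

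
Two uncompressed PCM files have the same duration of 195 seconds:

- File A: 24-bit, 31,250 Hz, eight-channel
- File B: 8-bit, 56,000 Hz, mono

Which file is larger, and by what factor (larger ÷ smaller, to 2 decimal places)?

File A: 31,250 × 3 × 8 = 750,000 bytes/s.
File B: 56,000 × 1 × 1 = 56,000 bytes/s.
File A is larger; ratio = 146,250,000 / 10,920,000 = 13.39.

File A, by a factor of 13.39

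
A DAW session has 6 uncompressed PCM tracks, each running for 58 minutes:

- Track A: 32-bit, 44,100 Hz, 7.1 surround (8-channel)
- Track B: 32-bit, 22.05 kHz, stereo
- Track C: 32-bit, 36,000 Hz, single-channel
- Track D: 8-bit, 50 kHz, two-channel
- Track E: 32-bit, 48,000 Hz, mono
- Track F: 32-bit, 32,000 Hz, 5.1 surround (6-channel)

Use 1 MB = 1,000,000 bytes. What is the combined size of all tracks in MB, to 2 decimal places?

9714.77 MB

58 minutes = 3,480 s.
Track A: 44,100 × 3,480 × 4 × 8 = 4,910,976,000 bytes.
Track B: 22,050 × 3,480 × 4 × 2 = 613,872,000 bytes.
Track C: 36,000 × 3,480 × 4 × 1 = 501,120,000 bytes.
Track D: 50,000 × 3,480 × 1 × 2 = 348,000,000 bytes.
Track E: 48,000 × 3,480 × 4 × 1 = 668,160,000 bytes.
Track F: 32,000 × 3,480 × 4 × 6 = 2,672,640,000 bytes.
Total = 9,714,768,000 bytes = 9714.77 MB.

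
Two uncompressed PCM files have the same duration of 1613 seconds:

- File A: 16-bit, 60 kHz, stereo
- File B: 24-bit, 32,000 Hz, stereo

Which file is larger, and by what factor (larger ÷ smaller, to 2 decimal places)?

File A, by a factor of 1.25

File A: 60,000 × 2 × 2 = 240,000 bytes/s.
File B: 32,000 × 3 × 2 = 192,000 bytes/s.
File A is larger; ratio = 387,120,000 / 309,696,000 = 1.25.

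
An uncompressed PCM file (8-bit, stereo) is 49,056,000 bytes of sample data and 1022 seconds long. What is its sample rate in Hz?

24,000 Hz

Bytes = sample_rate × seconds × bytes_per_sample × channels.
sample_rate = 49,056,000 / (1,022 × 1 × 2) = 49,056,000 / 2,044 = 24,000 Hz.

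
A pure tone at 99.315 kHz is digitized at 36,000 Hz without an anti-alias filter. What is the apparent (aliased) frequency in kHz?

Nyquist = 36,000/2 = 18,000 Hz; 99,315 Hz exceeds it.
Alias = |99,315 − 3×36,000| = |99,315 − 108,000| = 8,685 Hz = 8.685 kHz.

8.685 kHz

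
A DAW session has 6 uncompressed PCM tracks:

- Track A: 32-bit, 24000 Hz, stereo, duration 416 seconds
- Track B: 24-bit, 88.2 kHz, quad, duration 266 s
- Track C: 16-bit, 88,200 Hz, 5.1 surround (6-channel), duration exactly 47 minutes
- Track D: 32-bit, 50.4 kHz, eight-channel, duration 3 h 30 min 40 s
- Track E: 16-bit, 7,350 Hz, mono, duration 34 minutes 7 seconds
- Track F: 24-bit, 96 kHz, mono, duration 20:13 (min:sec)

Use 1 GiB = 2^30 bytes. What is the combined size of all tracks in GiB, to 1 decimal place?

22.5 GiB

Track A: 24,000 × 416 × 4 × 2 = 79,872,000 bytes.
Track B: 88,200 × 266 × 3 × 4 = 281,534,400 bytes.
Track C: exactly 47 minutes = 2,820 s; 88,200 × 2,820 × 2 × 6 = 2,984,688,000 bytes.
Track D: 3 h 30 min 40 s = 12,640 s; 50,400 × 12,640 × 4 × 8 = 20,385,792,000 bytes.
Track E: 34 minutes 7 seconds = 2,047 s; 7,350 × 2,047 × 2 × 1 = 30,090,900 bytes.
Track F: 20:13 (min:sec) = 1,213 s; 96,000 × 1,213 × 3 × 1 = 349,344,000 bytes.
Total = 24,111,321,300 bytes = 22.5 GiB.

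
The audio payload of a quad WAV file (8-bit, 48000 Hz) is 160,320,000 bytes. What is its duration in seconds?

835 seconds

Byte rate = 48,000 × 1 × 4 = 192,000 bytes/s.
Duration = 160,320,000 / 192,000 = 835 s.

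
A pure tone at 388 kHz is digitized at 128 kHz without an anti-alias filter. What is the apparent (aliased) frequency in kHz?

4 kHz

Nyquist = 128,000/2 = 64,000 Hz; 388,000 Hz exceeds it.
Alias = |388,000 − 3×128,000| = |388,000 − 384,000| = 4,000 Hz = 4 kHz.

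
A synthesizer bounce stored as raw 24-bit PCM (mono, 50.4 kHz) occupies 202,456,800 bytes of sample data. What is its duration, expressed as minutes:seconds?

22:19

Byte rate = 50,400 × 3 × 1 = 151,200 bytes/s.
Duration = 202,456,800 / 151,200 = 1,339 s.
1,339 s = 22:19.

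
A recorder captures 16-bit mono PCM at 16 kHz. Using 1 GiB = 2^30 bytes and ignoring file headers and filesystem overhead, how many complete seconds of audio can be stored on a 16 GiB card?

Uncompressed byte rate = 16,000 × 2 × 1 = 32,000 bytes/s.
Capacity = 16 × 1,073,741,824 = 17,179,869,184 bytes.
17,179,869,184 / 32,000 ≈ 536870.91 s → 536,870 seconds.

536,870 seconds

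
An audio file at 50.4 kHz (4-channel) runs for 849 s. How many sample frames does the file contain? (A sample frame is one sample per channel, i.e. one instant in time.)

50,400 samples/s × 849 s = 42,789,600 frames.

42,789,600 sample frames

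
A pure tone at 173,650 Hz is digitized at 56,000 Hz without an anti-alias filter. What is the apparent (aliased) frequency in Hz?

Nyquist = 56,000/2 = 28,000 Hz; 173,650 Hz exceeds it.
Alias = |173,650 − 3×56,000| = |173,650 − 168,000| = 5,650 Hz.

5,650 Hz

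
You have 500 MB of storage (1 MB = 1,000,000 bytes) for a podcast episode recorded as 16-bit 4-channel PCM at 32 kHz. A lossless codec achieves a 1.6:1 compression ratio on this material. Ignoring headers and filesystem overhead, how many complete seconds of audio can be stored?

Uncompressed byte rate = 32,000 × 2 × 4 = 256,000 bytes/s.
After 1.6:1 compression, effective rate ≈ 160000 bytes/s.
Capacity = 500 × 1,000,000 = 500,000,000 bytes.
500,000,000 / effective rate ≈ 3125 s → 3,125 seconds.

3,125 seconds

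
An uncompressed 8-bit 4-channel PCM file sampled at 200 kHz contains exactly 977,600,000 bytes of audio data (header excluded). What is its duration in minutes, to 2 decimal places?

Byte rate = 200,000 × 1 × 4 = 800,000 bytes/s.
Duration = 977,600,000 / 800,000 = 1,222 s.
1,222 s / 60 = 20.37 minutes.

20.37 minutes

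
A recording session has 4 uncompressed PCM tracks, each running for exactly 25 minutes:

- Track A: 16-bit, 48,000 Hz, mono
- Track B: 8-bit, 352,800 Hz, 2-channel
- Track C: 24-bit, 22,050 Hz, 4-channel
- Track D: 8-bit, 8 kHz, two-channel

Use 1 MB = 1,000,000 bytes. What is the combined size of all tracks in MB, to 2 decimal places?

1623.30 MB

exactly 25 minutes = 1,500 s.
Track A: 48,000 × 1,500 × 2 × 1 = 144,000,000 bytes.
Track B: 352,800 × 1,500 × 1 × 2 = 1,058,400,000 bytes.
Track C: 22,050 × 1,500 × 3 × 4 = 396,900,000 bytes.
Track D: 8,000 × 1,500 × 1 × 2 = 24,000,000 bytes.
Total = 1,623,300,000 bytes = 1623.30 MB.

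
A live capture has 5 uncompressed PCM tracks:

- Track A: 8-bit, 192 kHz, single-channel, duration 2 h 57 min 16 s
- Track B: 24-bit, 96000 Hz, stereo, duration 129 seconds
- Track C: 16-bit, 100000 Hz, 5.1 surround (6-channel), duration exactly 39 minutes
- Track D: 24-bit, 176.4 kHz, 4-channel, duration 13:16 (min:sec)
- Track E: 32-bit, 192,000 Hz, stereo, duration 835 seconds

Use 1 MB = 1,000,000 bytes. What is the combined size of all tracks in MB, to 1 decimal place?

Track A: 2 h 57 min 16 s = 10,636 s; 192,000 × 10,636 × 1 × 1 = 2,042,112,000 bytes.
Track B: 96,000 × 129 × 3 × 2 = 74,304,000 bytes.
Track C: exactly 39 minutes = 2,340 s; 100,000 × 2,340 × 2 × 6 = 2,808,000,000 bytes.
Track D: 13:16 (min:sec) = 796 s; 176,400 × 796 × 3 × 4 = 1,684,972,800 bytes.
Track E: 192,000 × 835 × 4 × 2 = 1,282,560,000 bytes.
Total = 7,891,948,800 bytes = 7891.9 MB.

7891.9 MB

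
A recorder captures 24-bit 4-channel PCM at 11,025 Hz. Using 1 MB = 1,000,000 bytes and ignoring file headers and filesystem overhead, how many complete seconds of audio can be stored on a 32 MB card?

Uncompressed byte rate = 11,025 × 3 × 4 = 132,300 bytes/s.
Capacity = 32 × 1,000,000 = 32,000,000 bytes.
32,000,000 / 132,300 ≈ 241.87 s → 241 seconds.

241 seconds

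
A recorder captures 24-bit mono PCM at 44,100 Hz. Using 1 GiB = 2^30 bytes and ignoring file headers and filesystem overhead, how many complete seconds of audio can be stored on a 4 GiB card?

32,463 seconds

Uncompressed byte rate = 44,100 × 3 × 1 = 132,300 bytes/s.
Capacity = 4 × 1,073,741,824 = 4,294,967,296 bytes.
4,294,967,296 / 132,300 ≈ 32463.85 s → 32,463 seconds.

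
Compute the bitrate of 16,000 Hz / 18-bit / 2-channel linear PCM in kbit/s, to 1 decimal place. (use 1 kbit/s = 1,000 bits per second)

576.0 kbit/s

Bit rate = 16,000 × 18 × 2 = 576,000 bits/s.
= 576.0 kbit/s.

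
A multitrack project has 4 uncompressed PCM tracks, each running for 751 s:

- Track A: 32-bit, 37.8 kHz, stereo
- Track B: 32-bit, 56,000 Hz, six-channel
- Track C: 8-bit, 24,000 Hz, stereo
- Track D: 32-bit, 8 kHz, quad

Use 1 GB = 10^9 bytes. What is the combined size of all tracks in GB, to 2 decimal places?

1.37 GB

Track A: 37,800 × 751 × 4 × 2 = 227,102,400 bytes.
Track B: 56,000 × 751 × 4 × 6 = 1,009,344,000 bytes.
Track C: 24,000 × 751 × 1 × 2 = 36,048,000 bytes.
Track D: 8,000 × 751 × 4 × 4 = 96,128,000 bytes.
Total = 1,368,622,400 bytes = 1.37 GB.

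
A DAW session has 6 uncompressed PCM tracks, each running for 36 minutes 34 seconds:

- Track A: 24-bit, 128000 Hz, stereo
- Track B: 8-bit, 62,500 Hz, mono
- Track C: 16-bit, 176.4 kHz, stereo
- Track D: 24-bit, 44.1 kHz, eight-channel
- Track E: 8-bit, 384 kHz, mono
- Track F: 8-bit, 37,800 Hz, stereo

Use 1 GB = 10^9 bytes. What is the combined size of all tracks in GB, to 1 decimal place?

36 minutes 34 seconds = 2,194 s.
Track A: 128,000 × 2,194 × 3 × 2 = 1,684,992,000 bytes.
Track B: 62,500 × 2,194 × 1 × 1 = 137,125,000 bytes.
Track C: 176,400 × 2,194 × 2 × 2 = 1,548,086,400 bytes.
Track D: 44,100 × 2,194 × 3 × 8 = 2,322,129,600 bytes.
Track E: 384,000 × 2,194 × 1 × 1 = 842,496,000 bytes.
Track F: 37,800 × 2,194 × 1 × 2 = 165,866,400 bytes.
Total = 6,700,695,400 bytes = 6.7 GB.

6.7 GB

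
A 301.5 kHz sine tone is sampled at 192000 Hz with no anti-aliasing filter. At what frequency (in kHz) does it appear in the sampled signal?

Nyquist = 192,000/2 = 96,000 Hz; 301,500 Hz exceeds it.
Alias = |301,500 − 2×192,000| = |301,500 − 384,000| = 82,500 Hz = 82.5 kHz.

82.5 kHz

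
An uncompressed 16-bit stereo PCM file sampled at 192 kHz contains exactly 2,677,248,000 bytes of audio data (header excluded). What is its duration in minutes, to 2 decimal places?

58.10 minutes

Byte rate = 192,000 × 2 × 2 = 768,000 bytes/s.
Duration = 2,677,248,000 / 768,000 = 3,486 s.
3,486 s / 60 = 58.10 minutes.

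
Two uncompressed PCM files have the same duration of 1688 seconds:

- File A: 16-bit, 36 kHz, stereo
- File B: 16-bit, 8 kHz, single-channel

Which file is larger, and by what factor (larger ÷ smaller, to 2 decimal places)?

File A: 36,000 × 2 × 2 = 144,000 bytes/s.
File B: 8,000 × 2 × 1 = 16,000 bytes/s.
File A is larger; ratio = 243,072,000 / 27,008,000 = 9.00.

File A, by a factor of 9.00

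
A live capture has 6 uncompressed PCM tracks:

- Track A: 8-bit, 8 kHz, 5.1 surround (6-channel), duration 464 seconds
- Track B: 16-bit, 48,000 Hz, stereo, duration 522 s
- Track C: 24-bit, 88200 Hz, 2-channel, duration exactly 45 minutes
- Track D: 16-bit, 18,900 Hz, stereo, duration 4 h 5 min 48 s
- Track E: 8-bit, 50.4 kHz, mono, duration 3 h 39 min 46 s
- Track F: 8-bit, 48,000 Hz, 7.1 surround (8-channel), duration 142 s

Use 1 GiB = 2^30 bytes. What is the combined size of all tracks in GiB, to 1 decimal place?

3.2 GiB

Track A: 8,000 × 464 × 1 × 6 = 22,272,000 bytes.
Track B: 48,000 × 522 × 2 × 2 = 100,224,000 bytes.
Track C: exactly 45 minutes = 2,700 s; 88,200 × 2,700 × 3 × 2 = 1,428,840,000 bytes.
Track D: 4 h 5 min 48 s = 14,748 s; 18,900 × 14,748 × 2 × 2 = 1,114,948,800 bytes.
Track E: 3 h 39 min 46 s = 13,186 s; 50,400 × 13,186 × 1 × 1 = 664,574,400 bytes.
Track F: 48,000 × 142 × 1 × 8 = 54,528,000 bytes.
Total = 3,385,387,200 bytes = 3.2 GiB.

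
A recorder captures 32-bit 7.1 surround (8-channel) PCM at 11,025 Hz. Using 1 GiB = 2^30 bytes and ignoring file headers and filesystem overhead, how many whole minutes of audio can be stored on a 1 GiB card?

50 minutes

Uncompressed byte rate = 11,025 × 4 × 8 = 352,800 bytes/s.
Capacity = 1 × 1,073,741,824 = 1,073,741,824 bytes.
1,073,741,824 / 352,800 ≈ 3043.49 s → 50 minutes.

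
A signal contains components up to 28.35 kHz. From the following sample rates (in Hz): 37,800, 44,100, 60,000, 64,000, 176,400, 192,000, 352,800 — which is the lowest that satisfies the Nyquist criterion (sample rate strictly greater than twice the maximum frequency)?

Need sample rate > 2 × 28,350 = 56,700 Hz.
Lowest listed rate above 56,700 Hz is 60,000 Hz.

60,000 Hz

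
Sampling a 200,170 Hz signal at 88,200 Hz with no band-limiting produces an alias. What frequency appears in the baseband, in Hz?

Nyquist = 88,200/2 = 44,100 Hz; 200,170 Hz exceeds it.
Alias = |200,170 − 2×88,200| = |200,170 − 176,400| = 23,770 Hz.

23,770 Hz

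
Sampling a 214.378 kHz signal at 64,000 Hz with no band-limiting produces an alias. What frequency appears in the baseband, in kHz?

22.378 kHz

Nyquist = 64,000/2 = 32,000 Hz; 214,378 Hz exceeds it.
Alias = |214,378 − 3×64,000| = |214,378 − 192,000| = 22,378 Hz = 22.378 kHz.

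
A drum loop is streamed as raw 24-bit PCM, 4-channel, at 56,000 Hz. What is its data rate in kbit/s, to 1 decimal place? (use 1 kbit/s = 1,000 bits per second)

Bit rate = 56,000 × 24 × 4 = 5,376,000 bits/s.
= 5376.0 kbit/s.

5376.0 kbit/s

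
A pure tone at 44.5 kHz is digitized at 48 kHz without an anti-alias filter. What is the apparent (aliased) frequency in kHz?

3.5 kHz

Nyquist = 48,000/2 = 24,000 Hz; 44,500 Hz exceeds it.
Alias = |44,500 − 1×48,000| = |44,500 − 48,000| = 3,500 Hz = 3.5 kHz.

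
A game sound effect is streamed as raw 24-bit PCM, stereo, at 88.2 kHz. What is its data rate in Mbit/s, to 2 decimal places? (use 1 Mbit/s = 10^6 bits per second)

4.23 Mbit/s

Bit rate = 88,200 × 24 × 2 = 4,233,600 bits/s.
= 4.23 Mbit/s.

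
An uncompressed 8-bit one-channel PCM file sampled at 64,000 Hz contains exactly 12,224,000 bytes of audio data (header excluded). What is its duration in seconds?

Byte rate = 64,000 × 1 × 1 = 64,000 bytes/s.
Duration = 12,224,000 / 64,000 = 191 s.

191 seconds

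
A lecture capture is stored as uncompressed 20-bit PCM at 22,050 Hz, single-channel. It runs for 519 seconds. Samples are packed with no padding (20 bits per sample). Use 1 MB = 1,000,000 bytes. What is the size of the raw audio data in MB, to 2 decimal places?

28.61 MB

Bits = 22,050 × 519 × 20 × 1 = 228,879,000 bits = 28,609,875 bytes.
28,609,875 / 1,000,000 = 28.61 MB.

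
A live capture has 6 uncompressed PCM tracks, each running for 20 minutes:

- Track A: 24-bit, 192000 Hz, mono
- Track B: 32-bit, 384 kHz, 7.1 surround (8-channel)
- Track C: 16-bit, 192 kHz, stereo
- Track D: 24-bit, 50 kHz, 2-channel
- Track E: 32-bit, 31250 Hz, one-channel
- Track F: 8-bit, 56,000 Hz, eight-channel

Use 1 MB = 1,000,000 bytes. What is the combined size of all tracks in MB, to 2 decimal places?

17406.00 MB

20 minutes = 1,200 s.
Track A: 192,000 × 1,200 × 3 × 1 = 691,200,000 bytes.
Track B: 384,000 × 1,200 × 4 × 8 = 14,745,600,000 bytes.
Track C: 192,000 × 1,200 × 2 × 2 = 921,600,000 bytes.
Track D: 50,000 × 1,200 × 3 × 2 = 360,000,000 bytes.
Track E: 31,250 × 1,200 × 4 × 1 = 150,000,000 bytes.
Track F: 56,000 × 1,200 × 1 × 8 = 537,600,000 bytes.
Total = 17,406,000,000 bytes = 17406.00 MB.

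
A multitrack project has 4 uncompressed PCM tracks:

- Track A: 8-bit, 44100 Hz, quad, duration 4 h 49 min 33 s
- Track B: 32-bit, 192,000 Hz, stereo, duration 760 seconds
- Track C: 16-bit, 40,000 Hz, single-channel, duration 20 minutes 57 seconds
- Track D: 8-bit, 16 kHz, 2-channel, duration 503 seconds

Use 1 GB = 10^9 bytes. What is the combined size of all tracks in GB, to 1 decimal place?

Track A: 4 h 49 min 33 s = 17,373 s; 44,100 × 17,373 × 1 × 4 = 3,064,597,200 bytes.
Track B: 192,000 × 760 × 4 × 2 = 1,167,360,000 bytes.
Track C: 20 minutes 57 seconds = 1,257 s; 40,000 × 1,257 × 2 × 1 = 100,560,000 bytes.
Track D: 16,000 × 503 × 1 × 2 = 16,096,000 bytes.
Total = 4,348,613,200 bytes = 4.3 GB.

4.3 GB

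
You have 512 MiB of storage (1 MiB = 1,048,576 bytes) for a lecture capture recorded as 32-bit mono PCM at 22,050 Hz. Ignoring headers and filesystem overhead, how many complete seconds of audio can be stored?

6,086 seconds

Uncompressed byte rate = 22,050 × 4 × 1 = 88,200 bytes/s.
Capacity = 512 × 1,048,576 = 536,870,912 bytes.
536,870,912 / 88,200 ≈ 6086.97 s → 6,086 seconds.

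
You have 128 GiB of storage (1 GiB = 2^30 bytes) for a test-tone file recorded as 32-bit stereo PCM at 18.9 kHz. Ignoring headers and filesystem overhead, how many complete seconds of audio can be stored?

908,987 seconds

Uncompressed byte rate = 18,900 × 4 × 2 = 151,200 bytes/s.
Capacity = 128 × 1,073,741,824 = 137,438,953,472 bytes.
137,438,953,472 / 151,200 ≈ 908987.79 s → 908,987 seconds.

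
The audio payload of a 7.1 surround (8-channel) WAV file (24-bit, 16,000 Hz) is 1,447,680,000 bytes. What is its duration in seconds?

Byte rate = 16,000 × 3 × 8 = 384,000 bytes/s.
Duration = 1,447,680,000 / 384,000 = 3,770 s.

3,770 seconds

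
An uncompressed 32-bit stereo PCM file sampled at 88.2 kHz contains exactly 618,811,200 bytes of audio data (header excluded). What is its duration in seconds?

877 seconds

Byte rate = 88,200 × 4 × 2 = 705,600 bytes/s.
Duration = 618,811,200 / 705,600 = 877 s.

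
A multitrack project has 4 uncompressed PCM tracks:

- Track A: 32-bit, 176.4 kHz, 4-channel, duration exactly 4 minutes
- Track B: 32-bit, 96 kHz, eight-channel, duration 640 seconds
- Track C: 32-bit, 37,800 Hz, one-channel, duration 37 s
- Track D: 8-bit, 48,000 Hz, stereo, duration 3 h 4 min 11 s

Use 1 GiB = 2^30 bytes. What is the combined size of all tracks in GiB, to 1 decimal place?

3.5 GiB

Track A: exactly 4 minutes = 240 s; 176,400 × 240 × 4 × 4 = 677,376,000 bytes.
Track B: 96,000 × 640 × 4 × 8 = 1,966,080,000 bytes.
Track C: 37,800 × 37 × 4 × 1 = 5,594,400 bytes.
Track D: 3 h 4 min 11 s = 11,051 s; 48,000 × 11,051 × 1 × 2 = 1,060,896,000 bytes.
Total = 3,709,946,400 bytes = 3.5 GiB.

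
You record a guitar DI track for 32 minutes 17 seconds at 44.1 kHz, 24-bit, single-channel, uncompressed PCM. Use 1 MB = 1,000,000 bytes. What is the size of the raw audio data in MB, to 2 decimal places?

256.27 MB

Duration = 32 minutes 17 seconds = 1,937 s.
Bytes = 44,100 samples/s × 1,937 s × 3 bytes/sample × 1 ch = 256,265,100 bytes.
256,265,100 / 1,000,000 = 256.27 MB.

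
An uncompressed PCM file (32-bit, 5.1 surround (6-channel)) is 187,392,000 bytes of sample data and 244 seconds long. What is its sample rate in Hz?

Bytes = sample_rate × seconds × bytes_per_sample × channels.
sample_rate = 187,392,000 / (244 × 4 × 6) = 187,392,000 / 5,856 = 32,000 Hz.

32,000 Hz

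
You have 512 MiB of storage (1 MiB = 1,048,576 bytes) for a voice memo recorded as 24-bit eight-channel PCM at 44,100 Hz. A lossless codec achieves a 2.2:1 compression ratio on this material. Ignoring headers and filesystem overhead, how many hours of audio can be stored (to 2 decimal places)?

Uncompressed byte rate = 44,100 × 3 × 8 = 1,058,400 bytes/s.
After 2.2:1 compression, effective rate ≈ 481090.91 bytes/s.
Capacity = 512 × 1,048,576 = 536,870,912 bytes.
536,870,912 / effective rate ≈ 1115.94 s → 0.31 hours.

0.31 hours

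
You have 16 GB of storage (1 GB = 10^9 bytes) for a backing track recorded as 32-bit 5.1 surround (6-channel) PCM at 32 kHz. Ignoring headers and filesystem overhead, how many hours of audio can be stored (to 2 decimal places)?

Uncompressed byte rate = 32,000 × 4 × 6 = 768,000 bytes/s.
Capacity = 16 × 1,000,000,000 = 16,000,000,000 bytes.
16,000,000,000 / 768,000 ≈ 20833.33 s → 5.79 hours.

5.79 hours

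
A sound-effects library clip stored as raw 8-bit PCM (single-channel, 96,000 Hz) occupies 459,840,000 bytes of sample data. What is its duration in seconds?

4,790 seconds

Byte rate = 96,000 × 1 × 1 = 96,000 bytes/s.
Duration = 459,840,000 / 96,000 = 4,790 s.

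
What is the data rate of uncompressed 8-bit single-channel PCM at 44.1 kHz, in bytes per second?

Bit rate = 44,100 × 8 × 1 = 352,800 bits/s.
352,800 / 8 = 44,100 bytes/s.

44,100 bytes/s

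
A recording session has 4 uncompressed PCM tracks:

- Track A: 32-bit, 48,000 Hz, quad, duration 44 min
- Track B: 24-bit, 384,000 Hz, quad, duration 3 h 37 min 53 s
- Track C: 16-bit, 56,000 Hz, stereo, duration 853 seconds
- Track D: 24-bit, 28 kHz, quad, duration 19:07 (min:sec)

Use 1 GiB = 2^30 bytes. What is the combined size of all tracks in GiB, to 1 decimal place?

Track A: 44 min = 2,640 s; 48,000 × 2,640 × 4 × 4 = 2,027,520,000 bytes.
Track B: 3 h 37 min 53 s = 13,073 s; 384,000 × 13,073 × 3 × 4 = 60,240,384,000 bytes.
Track C: 56,000 × 853 × 2 × 2 = 191,072,000 bytes.
Track D: 19:07 (min:sec) = 1,147 s; 28,000 × 1,147 × 3 × 4 = 385,392,000 bytes.
Total = 62,844,368,000 bytes = 58.5 GiB.

58.5 GiB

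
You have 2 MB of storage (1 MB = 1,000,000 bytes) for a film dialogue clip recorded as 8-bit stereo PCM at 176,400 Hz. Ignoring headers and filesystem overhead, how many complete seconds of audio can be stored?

Uncompressed byte rate = 176,400 × 1 × 2 = 352,800 bytes/s.
Capacity = 2 × 1,000,000 = 2,000,000 bytes.
2,000,000 / 352,800 ≈ 5.67 s → 5 seconds.

5 seconds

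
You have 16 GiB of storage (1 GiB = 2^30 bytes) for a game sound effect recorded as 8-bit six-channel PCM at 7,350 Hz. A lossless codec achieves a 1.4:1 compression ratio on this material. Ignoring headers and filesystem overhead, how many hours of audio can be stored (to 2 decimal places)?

Uncompressed byte rate = 7,350 × 1 × 6 = 44,100 bytes/s.
After 1.4:1 compression, effective rate ≈ 31500 bytes/s.
Capacity = 16 × 1,073,741,824 = 17,179,869,184 bytes.
17,179,869,184 / effective rate ≈ 545392.67 s → 151.50 hours.

151.50 hours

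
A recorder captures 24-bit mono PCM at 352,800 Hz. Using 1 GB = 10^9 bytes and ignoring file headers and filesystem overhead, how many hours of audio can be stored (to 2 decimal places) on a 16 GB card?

4.20 hours

Uncompressed byte rate = 352,800 × 3 × 1 = 1,058,400 bytes/s.
Capacity = 16 × 1,000,000,000 = 16,000,000,000 bytes.
16,000,000,000 / 1,058,400 ≈ 15117.16 s → 4.20 hours.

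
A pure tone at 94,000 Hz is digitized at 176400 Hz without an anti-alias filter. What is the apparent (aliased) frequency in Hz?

Nyquist = 176,400/2 = 88,200 Hz; 94,000 Hz exceeds it.
Alias = |94,000 − 1×176,400| = |94,000 − 176,400| = 82,400 Hz.

82,400 Hz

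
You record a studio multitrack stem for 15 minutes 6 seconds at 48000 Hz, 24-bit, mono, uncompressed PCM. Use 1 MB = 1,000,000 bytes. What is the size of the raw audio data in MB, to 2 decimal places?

130.46 MB

Duration = 15 minutes 6 seconds = 906 s.
Bytes = 48,000 samples/s × 906 s × 3 bytes/sample × 1 ch = 130,464,000 bytes.
130,464,000 / 1,000,000 = 130.46 MB.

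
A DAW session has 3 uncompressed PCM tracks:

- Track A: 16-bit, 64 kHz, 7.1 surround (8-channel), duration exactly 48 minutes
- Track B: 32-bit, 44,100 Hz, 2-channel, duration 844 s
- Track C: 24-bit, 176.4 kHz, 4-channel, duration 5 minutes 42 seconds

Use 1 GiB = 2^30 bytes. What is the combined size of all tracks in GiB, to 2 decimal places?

Track A: exactly 48 minutes = 2,880 s; 64,000 × 2,880 × 2 × 8 = 2,949,120,000 bytes.
Track B: 44,100 × 844 × 4 × 2 = 297,763,200 bytes.
Track C: 5 minutes 42 seconds = 342 s; 176,400 × 342 × 3 × 4 = 723,945,600 bytes.
Total = 3,970,828,800 bytes = 3.70 GiB.

3.70 GiB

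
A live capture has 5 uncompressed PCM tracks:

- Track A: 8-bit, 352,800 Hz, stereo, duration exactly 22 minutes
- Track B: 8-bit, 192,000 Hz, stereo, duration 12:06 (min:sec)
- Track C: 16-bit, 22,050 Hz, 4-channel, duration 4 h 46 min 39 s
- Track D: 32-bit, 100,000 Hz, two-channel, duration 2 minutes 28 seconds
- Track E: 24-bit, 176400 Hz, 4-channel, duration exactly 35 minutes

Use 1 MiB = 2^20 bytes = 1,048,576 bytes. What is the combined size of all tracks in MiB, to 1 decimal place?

8399.7 MiB

Track A: exactly 22 minutes = 1,320 s; 352,800 × 1,320 × 1 × 2 = 931,392,000 bytes.
Track B: 12:06 (min:sec) = 726 s; 192,000 × 726 × 1 × 2 = 278,784,000 bytes.
Track C: 4 h 46 min 39 s = 17,199 s; 22,050 × 17,199 × 2 × 4 = 3,033,903,600 bytes.
Track D: 2 minutes 28 seconds = 148 s; 100,000 × 148 × 4 × 2 = 118,400,000 bytes.
Track E: exactly 35 minutes = 2,100 s; 176,400 × 2,100 × 3 × 4 = 4,445,280,000 bytes.
Total = 8,807,759,600 bytes = 8399.7 MiB.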